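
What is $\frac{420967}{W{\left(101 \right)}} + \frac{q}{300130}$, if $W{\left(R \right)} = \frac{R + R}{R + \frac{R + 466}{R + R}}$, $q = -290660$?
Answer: $\frac{264931279022235}{1224650452} \approx 2.1633 \cdot 10^{5}$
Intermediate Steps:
$W{\left(R \right)} = \frac{2 R}{R + \frac{466 + R}{2 R}}$
$\frac{420967}{W{\left(101 \right)}} + \frac{q}{300130} = \frac{420967}{4 \cdot 101^{2} \frac{1}{466 + 101 + 2 \cdot 101^{2}}} - \frac{290660}{300130} = \frac{420967}{4 \cdot 10201 \frac{1}{466 + 101 + 2 \cdot 10201}} - \frac{29066}{30013} = \frac{420967}{4 \cdot 10201 \frac{1}{466 + 101 + 20402}} - \frac{29066}{30013} = \frac{420967}{4 \cdot 10201 \cdot \frac{1}{20969}} - \frac{29066}{30013} = \frac{420967}{\frac{40804}{20969}} - \frac{29066}{30013} = 420967 \cdot \frac{20969}{40804} - \frac{29066}{30013} = \frac{8827257023}{40804} - \frac{29066}{30013} = \frac{264931279022235}{1224650452}$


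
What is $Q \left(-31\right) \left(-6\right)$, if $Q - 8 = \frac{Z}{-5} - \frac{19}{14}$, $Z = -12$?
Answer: $\frac{58869}{35} \approx 1682.0$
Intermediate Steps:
$Q = \frac{633}{70}$ ($Q = 8 - \left(- \frac{12}{5} + \frac{19}{14}\right) = 8 - - \frac{73}{70} = 8 + \left(\frac{12}{5} - \frac{19}{14}\right) = 8 + \frac{73}{70} = \frac{633}{70} \approx 9.0429$)
$Q \left(-31\right) \left(-6\right) = \frac{633}{70} \left(-31\right) \left(-6\right) = \left(- \frac{19623}{70}\right) \left(-6\right) = \frac{58869}{35}$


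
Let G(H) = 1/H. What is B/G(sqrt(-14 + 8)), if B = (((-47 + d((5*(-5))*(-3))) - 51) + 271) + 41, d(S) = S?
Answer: 289*I*sqrt(6) ≈ 707.9*I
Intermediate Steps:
B = 289 (B = (((-47 + (5*(-5))*(-3)) - 51) + 271) + 41 = (((-47 - 25*(-3)) - 51) + 271) + 41 = (((-47 + 75) - 51) + 271) + 41 = ((28 - 51) + 271) + 41 = (-23 + 271) + 41 = 248 + 41 = 289)
B/G(sqrt(-14 + 8)) = 289/(1/(sqrt(-14 + 8))) = 289/(1/(sqrt(-6))) = 289/(1/(I*sqrt(6))) = 289/((-I*sqrt(6)/6)) = 289*(I*sqrt(6)) = 289*I*sqrt(6)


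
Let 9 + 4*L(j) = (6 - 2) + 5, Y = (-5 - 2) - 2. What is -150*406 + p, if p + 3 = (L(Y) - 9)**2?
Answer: -60822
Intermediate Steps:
Y = -9 (Y = -7 - 2 = -9)
L(j) = 0 (L(j) = -9/4 + ((6 - 2) + 5)/4 = -9/4 + (4 + 5)/4 = -9/4 + (1/4)*9 = -9/4 + 9/4 = 0)
p = 78 (p = -3 + (0 - 9)**2 = -3 + (-9)**2 = -3 + 81 = 78)
-150*406 + p = -150*406 + 78 = -60900 + 78 = -60822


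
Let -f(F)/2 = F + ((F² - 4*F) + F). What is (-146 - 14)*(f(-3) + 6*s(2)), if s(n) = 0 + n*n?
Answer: 960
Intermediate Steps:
s(n) = n² (s(n) = 0 + n² = n²)
f(F) = -2*F² + 4*F (f(F) = -2*(F + ((F² - 4*F) + F)) = -2*(F + (F² - 3*F)) = -2*(F² - 2*F) = -2*F² + 4*F)
(-146 - 14)*(f(-3) + 6*s(2)) = (-146 - 14)*(2*(-3)*(2 - 1*(-3)) + 6*2²) = -160*(2*(-3)*(2 + 3) + 6*4) = -160*(2*(-3)*5 + 24) = -160*(-30 + 24) = -160*(-6) = 960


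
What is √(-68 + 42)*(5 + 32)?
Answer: 37*I*√26 ≈ 188.66*I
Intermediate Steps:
√(-68 + 42)*(5 + 32) = √(-26)*37 = (I*√26)*37 = 37*I*√26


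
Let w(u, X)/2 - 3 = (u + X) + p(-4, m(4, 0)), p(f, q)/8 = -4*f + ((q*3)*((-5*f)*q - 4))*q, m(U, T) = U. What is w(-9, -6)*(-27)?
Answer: -1582200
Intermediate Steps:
p(f, q) = -32*f + 24*q**2*(-4 - 5*f*q) (p(f, q) = 8*(-4*f + ((q*3)*((-5*f)*q - 4))*q) = 8*(-4*f + ((3*q)*(-5*f*q - 4))*q) = 8*(-4*f + ((3*q)*(-4 - 5*f*q))*q) = 8*(-4*f + (3*q*(-4 - 5*f*q))*q) = 8*(-4*f + 3*q**2*(-4 - 5*f*q)) = -32*f + 24*q**2*(-4 - 5*f*q))
w(u, X) = 58630 + 2*X + 2*u (w(u, X) = 6 + 2*((u + X) + (-96*4**2 - 32*(-4) - 120*(-4)*4**3)) = 6 + 2*((X + u) + (-96*16 + 128 - 120*(-4)*64)) = 6 + 2*((X + u) + (-1536 + 128 + 30720)) = 6 + 2*((X + u) + 29312) = 6 + 2*(29312 + X + u) = 6 + (58624 + 2*X + 2*u) = 58630 + 2*X + 2*u)
w(-9, -6)*(-27) = (58630 + 2*(-6) + 2*(-9))*(-27) = (58630 - 12 - 18)*(-27) = 58600*(-27) = -1582200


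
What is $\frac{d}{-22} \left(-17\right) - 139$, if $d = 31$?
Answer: $- \frac{2531}{22} \approx -115.05$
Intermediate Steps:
$\frac{d}{-22} \left(-17\right) - 139 = \frac{31}{-22} \left(-17\right) - 139 = 31 \left(- \frac{1}{22}\right) \left(-17\right) - 139 = \left(- \frac{31}{22}\right) \left(-17\right) - 139 = \frac{527}{22} - 139 = - \frac{2531}{22}$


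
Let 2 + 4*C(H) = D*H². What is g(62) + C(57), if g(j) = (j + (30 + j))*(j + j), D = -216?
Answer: -312701/2 ≈ -1.5635e+5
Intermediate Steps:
C(H) = -½ - 54*H² (C(H) = -½ + (-216*H²)/4 = -½ - 54*H²)
g(j) = 2*j*(30 + 2*j) (g(j) = (30 + 2*j)*(2*j) = 2*j*(30 + 2*j))
g(62) + C(57) = 4*62*(15 + 62) + (-½ - 54*57²) = 4*62*77 + (-½ - 54*3249) = 19096 + (-½ - 175446) = 19096 - 350893/2 = -312701/2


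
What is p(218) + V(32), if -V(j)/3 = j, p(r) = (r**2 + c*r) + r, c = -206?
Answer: 2738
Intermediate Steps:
p(r) = r**2 - 205*r (p(r) = (r**2 - 206*r) + r = r**2 - 205*r)
V(j) = -3*j
p(218) + V(32) = 218*(-205 + 218) - 3*32 = 218*13 - 96 = 2834 - 96 = 2738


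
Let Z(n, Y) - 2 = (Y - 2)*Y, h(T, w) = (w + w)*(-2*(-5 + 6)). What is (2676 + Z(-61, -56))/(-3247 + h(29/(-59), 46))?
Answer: -5926/3431 ≈ -1.7272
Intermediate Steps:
h(T, w) = -4*w (h(T, w) = (2*w)*(-2*1) = (2*w)*(-2) = -4*w)
Z(n, Y) = 2 + Y*(-2 + Y) (Z(n, Y) = 2 + (Y - 2)*Y = 2 + (-2 + Y)*Y = 2 + Y*(-2 + Y))
(2676 + Z(-61, -56))/(-3247 + h(29/(-59), 46)) = (2676 + (2 + (-56)² - 2*(-56)))/(-3247 - 4*46) = (2676 + (2 + 3136 + 112))/(-3247 - 184) = (2676 + 3250)/(-3431) = 5926*(-1/3431) = -5926/3431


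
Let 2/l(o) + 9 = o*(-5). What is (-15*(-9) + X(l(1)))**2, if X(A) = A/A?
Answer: 18496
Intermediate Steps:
l(o) = 2/(-9 - 5*o) (l(o) = 2/(-9 + o*(-5)) = 2/(-9 - 5*o))
X(A) = 1
(-15*(-9) + X(l(1)))**2 = (-15*(-9) + 1)**2 = (135 + 1)**2 = 136**2 = 18496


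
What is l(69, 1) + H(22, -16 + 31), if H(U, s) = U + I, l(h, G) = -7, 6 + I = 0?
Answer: 9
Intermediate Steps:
I = -6 (I = -6 + 0 = -6)
H(U, s) = -6 + U (H(U, s) = U - 6 = -6 + U)
l(69, 1) + H(22, -16 + 31) = -7 + (-6 + 22) = -7 + 16 = 9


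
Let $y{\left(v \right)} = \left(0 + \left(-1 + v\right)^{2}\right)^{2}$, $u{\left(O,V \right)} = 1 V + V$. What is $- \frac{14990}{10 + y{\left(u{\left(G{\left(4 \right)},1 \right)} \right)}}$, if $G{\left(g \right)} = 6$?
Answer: $- \frac{14990}{11} \approx -1362.7$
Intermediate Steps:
$u{\left(O,V \right)} = 2 V$ ($u{\left(O,V \right)} = V + V = 2 V$)
$y{\left(v \right)} = \left(-1 + v\right)^{4}$ ($y{\left(v \right)} = \left(\left(-1 + v\right)^{2}\right)^{2} = \left(-1 + v\right)^{4}$)
$- \frac{14990}{10 + y{\left(u{\left(G{\left(4 \right)},1 \right)} \right)}} = - \frac{14990}{10 + \left(-1 + 2 \cdot 1\right)^{4}} = - \frac{14990}{10 + \left(-1 + 2\right)^{4}} = - \frac{14990}{10 + 1^{4}} = - \frac{14990}{10 + 1} = - \frac{14990}{11}$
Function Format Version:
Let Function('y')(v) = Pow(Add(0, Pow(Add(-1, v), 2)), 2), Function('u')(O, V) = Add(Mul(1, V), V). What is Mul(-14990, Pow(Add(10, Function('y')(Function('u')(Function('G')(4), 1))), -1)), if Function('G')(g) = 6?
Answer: Rational(-14990, 11) ≈ -1362.7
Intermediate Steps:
Function('u')(O, V) = Mul(2, V) (Function('u')(O, V) = Add(V, V) = Mul(2, V))
Function('y')(v) = Pow(Add(-1, v), 4) (Function('y')(v) = Pow(Pow(Add(-1, v), 2), 2) = Pow(Add(-1, v), 4))
Mul(-14990, Pow(Add(10, Function('y')(Function('u')(Function('G')(4), 1))), -1)) = Mul(-14990, Pow(Add(10, Pow(Add(-1, Mul(2, 1)), 4)), -1)) = Mul(-14990, Pow(Add(10, Pow(Add(-1, 2), 4)), -1)) = Mul(-14990, Pow(Add(10, Pow(1, 4)), -1)) = Mul(-14990, Pow(Add(10, 1), -1)) = Mul(-14990, Pow(11, -1)) = Mul(-14990, Rational(1, 11)) = Rational(-14990, 11)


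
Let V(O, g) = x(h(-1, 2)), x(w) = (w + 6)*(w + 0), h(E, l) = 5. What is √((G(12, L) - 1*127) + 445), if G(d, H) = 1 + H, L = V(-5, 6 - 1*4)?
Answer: √374 ≈ 19.339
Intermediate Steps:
x(w) = w*(6 + w) (x(w) = (6 + w)*w = w*(6 + w))
V(O, g) = 55 (V(O, g) = 5*(6 + 5) = 5*11 = 55)
L = 55
√((G(12, L) - 1*127) + 445) = √(((1 + 55) - 1*127) + 445) = √((56 - 127) + 445) = √(-71 + 445) = √374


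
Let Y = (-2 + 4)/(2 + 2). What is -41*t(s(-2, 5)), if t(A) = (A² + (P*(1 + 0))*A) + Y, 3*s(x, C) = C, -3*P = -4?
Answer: -451/2 ≈ -225.50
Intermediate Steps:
P = 4/3 (P = -⅓*(-4) = 4/3 ≈ 1.3333)
s(x, C) = C/3
Y = ½ (Y = 2/4 = 2*(¼) = ½ ≈ 0.50000)
t(A) = ½ + A² + 4*A/3 (t(A) = (A² + (4*(1 + 0)/3)*A) + ½ = (A² + ((4/3)*1)*A) + ½ = (A² + 4*A/3) + ½ = ½ + A² + 4*A/3)
-41*t(s(-2, 5)) = -41*(½ + ((⅓)*5)² + 4*((⅓)*5)/3) = -41*(½ + (5/3)² + (4/3)*(5/3)) = -41*(½ + 25/9 + 20/9) = -41*11/2 = -451/2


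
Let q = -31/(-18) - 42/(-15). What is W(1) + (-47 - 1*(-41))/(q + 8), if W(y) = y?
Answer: 587/1127 ≈ 0.52085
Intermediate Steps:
q = 407/90 (q = -31*(-1/18) - 42*(-1/15) = 31/18 + 14/5 = 407/90 ≈ 4.5222)
W(1) + (-47 - 1*(-41))/(q + 8) = 1 + (-47 - 1*(-41))/(407/90 + 8) = 1 + (-47 + 41)/(1127/90) = 1 - 6*90/1127 = 1 - 540/1127 = 587/1127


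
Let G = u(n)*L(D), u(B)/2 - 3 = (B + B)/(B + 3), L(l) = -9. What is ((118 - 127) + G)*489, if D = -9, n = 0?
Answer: -30807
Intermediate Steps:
u(B) = 6 + 4*B/(3 + B) (u(B) = 6 + 2*((B + B)/(B + 3)) = 6 + 2*((2*B)/(3 + B)) = 6 + 2*(2*B/(3 + B)) = 6 + 4*B/(3 + B))
G = -54 (G = (2*(9 + 5*0)/(3 + 0))*(-9) = (2*(9 + 0)/3)*(-9) = (2*(1/3)*9)*(-9) = 6*(-9) = -54)
((118 - 127) + G)*489 = ((118 - 127) - 54)*489 = (-9 - 54)*489 = -63*489 = -30807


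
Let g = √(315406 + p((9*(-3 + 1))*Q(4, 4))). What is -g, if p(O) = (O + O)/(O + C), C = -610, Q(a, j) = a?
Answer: -√36675749638/341 ≈ -561.61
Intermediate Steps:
p(O) = 2*O/(-610 + O) (p(O) = (O + O)/(O - 610) = (2*O)/(-610 + O) = 2*O/(-610 + O))
g = √36675749638/341 (g = √(315406 + 2*((9*(-3 + 1))*4)/(-610 + (9*(-3 + 1))*4)) = √(315406 + 2*((9*(-2))*4)/(-610 + (9*(-2))*4)) = √(315406 + 2*(-18*4)/(-610 - 18*4)) = √(315406 + 2*(-72)/(-610 - 72)) = √(315406 + 2*(-72)/(-682)) = √(315406 + 2*(-72)*(-1/682)) = √(315406 + 72/341) = √(107553518/341) = √36675749638/341 ≈ 561.61)
-g = -√36675749638/341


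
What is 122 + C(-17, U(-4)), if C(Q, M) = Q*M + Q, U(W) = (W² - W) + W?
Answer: -167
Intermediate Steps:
U(W) = W²
C(Q, M) = Q + M*Q (C(Q, M) = M*Q + Q = Q + M*Q)
122 + C(-17, U(-4)) = 122 - 17*(1 + (-4)²) = 122 - 17*(1 + 16) = 122 - 17*17 = 122 - 289 = -167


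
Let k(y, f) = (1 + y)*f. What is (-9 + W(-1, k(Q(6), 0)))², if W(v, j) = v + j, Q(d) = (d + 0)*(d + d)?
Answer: 100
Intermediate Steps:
Q(d) = 2*d² (Q(d) = d*(2*d) = 2*d²)
k(y, f) = f*(1 + y)
W(v, j) = j + v
(-9 + W(-1, k(Q(6), 0)))² = (-9 + (0*(1 + 2*6²) - 1))² = (-9 + (0*(1 + 2*36) - 1))² = (-9 + (0*(1 + 72) - 1))² = (-9 + (0*73 - 1))² = (-9 + (0 - 1))² = (-9 - 1)² = (-10)² = 100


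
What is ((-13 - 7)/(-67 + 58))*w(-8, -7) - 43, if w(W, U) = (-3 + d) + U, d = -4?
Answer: -667/9 ≈ -74.111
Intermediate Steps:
w(W, U) = -7 + U (w(W, U) = (-3 - 4) + U = -7 + U)
((-13 - 7)/(-67 + 58))*w(-8, -7) - 43 = ((-13 - 7)/(-67 + 58))*(-7 - 7) - 43 = -20/(-9)*(-14) - 43 = -20*(-1/9)*(-14) - 43 = (20/9)*(-14) - 43 = -280/9 - 43 = -667/9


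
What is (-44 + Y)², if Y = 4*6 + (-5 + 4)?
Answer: 441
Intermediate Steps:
Y = 23 (Y = 24 - 1 = 23)
(-44 + Y)² = (-44 + 23)² = (-21)² = 441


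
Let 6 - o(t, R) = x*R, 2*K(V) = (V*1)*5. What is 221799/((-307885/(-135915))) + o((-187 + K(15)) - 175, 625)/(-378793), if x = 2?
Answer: 2283804520265869/23324936561 ≈ 97913.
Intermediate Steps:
K(V) = 5*V/2 (K(V) = ((V*1)*5)/2 = (V*5)/2 = (5*V)/2 = 5*V/2)
o(t, R) = 6 - 2*R
221799/((-307885/(-135915))) + o((-187 + K(15)) - 175, 625)/(-378793) = 221799/((-307885/(-135915))) + (6 - 2*625)/(-378793) = 221799/((-307885*(-1/135915))) + (6 - 1250)*(-1/378793) = 221799/(61577/27183) - 1244*(-1/378793) = 221799*(27183/61577) + 1244/378793 = 6029162217/61577 + 1244/378793 = 2283804520265869/23324936561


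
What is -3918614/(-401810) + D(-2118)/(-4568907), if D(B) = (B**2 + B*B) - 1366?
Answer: 7149676781239/917916260835 ≈ 7.7890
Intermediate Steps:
D(B) = -1366 + 2*B**2 (D(B) = (B**2 + B**2) - 1366 = 2*B**2 - 1366 = -1366 + 2*B**2)
-3918614/(-401810) + D(-2118)/(-4568907) = -3918614/(-401810) + (-1366 + 2*(-2118)**2)/(-4568907) = -3918614*(-1/401810) + (-1366 + 2*4485924)*(-1/4568907) = 1959307/200905 + (-1366 + 8971848)*(-1/4568907) = 1959307/200905 + 8970482*(-1/4568907) = 1959307/200905 - 8970482/4568907 = 7149676781239/917916260835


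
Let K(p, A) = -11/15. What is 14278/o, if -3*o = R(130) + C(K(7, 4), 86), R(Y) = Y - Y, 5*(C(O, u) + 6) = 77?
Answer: -214170/47 ≈ -4556.8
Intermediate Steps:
K(p, A) = -11/15 (K(p, A) = -11*1/15 = -11/15)
C(O, u) = 47/5 (C(O, u) = -6 + (⅕)*77 = -6 + 77/5 = 47/5)
R(Y) = 0
o = -47/15 (o = -(0 + 47/5)/3 = -⅓*47/5 = -47/15 ≈ -3.1333)
14278/o = 14278/(-47/15) = 14278*(-15/47) = -214170/47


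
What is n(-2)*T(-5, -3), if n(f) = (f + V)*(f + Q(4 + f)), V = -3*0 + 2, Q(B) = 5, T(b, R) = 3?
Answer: 0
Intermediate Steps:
V = 2 (V = 0 + 2 = 2)
n(f) = (2 + f)*(5 + f) (n(f) = (f + 2)*(f + 5) = (2 + f)*(5 + f))
n(-2)*T(-5, -3) = (10 + (-2)² + 7*(-2))*3 = (10 + 4 - 14)*3 = 0*3 = 0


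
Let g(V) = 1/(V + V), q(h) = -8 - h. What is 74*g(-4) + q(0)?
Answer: -69/4 ≈ -17.250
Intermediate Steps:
g(V) = 1/(2*V)
74*g(-4) + q(0) = 74*((½)/(-4)) + (-8 - 1*0) = 74*((½)*(-¼)) + (-8 + 0) = 74*(-⅛) - 8 = -37/4 - 8 = -69/4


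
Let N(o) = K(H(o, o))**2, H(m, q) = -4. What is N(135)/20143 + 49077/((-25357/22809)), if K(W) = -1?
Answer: -22548019647542/510766051 ≈ -44146.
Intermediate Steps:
N(o) = 1 (N(o) = (-1)**2 = 1)
N(135)/20143 + 49077/((-25357/22809)) = 1/20143 + 49077/((-25357/22809)) = 1*(1/20143) + 49077/((-25357*1/22809)) = 1/20143 + 49077/(-25357/22809) = 1/20143 + 49077*(-22809/25357) = 1/20143 - 1119397293/25357 = -22548019647542/510766051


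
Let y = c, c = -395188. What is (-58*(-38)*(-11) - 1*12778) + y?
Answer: -432210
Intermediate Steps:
y = -395188
(-58*(-38)*(-11) - 1*12778) + y = (-58*(-38)*(-11) - 1*12778) - 395188 = (2204*(-11) - 12778) - 395188 = (-24244 - 12778) - 395188 = -37022 - 395188 = -432210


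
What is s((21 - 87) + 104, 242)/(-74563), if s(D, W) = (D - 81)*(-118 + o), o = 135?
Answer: 731/74563 ≈ 0.0098038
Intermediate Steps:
s(D, W) = -1377 + 17*D (s(D, W) = (D - 81)*(-118 + 135) = (-81 + D)*17 = -1377 + 17*D)
s((21 - 87) + 104, 242)/(-74563) = (-1377 + 17*((21 - 87) + 104))/(-74563) = (-1377 + 17*(-66 + 104))*(-1/74563) = (-1377 + 17*38)*(-1/74563) = (-1377 + 646)*(-1/74563) = -731*(-1/74563) = 731/74563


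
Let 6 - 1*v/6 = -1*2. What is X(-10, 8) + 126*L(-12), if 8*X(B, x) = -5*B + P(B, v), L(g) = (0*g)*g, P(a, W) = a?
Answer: 5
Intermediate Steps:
v = 48 (v = 36 - (-6)*2 = 36 - 6*(-2) = 36 + 12 = 48)
L(g) = 0 (L(g) = 0*g = 0)
X(B, x) = -B/2 (X(B, x) = (-5*B + B)/8 = (-4*B)/8 = -B/2)
X(-10, 8) + 126*L(-12) = -½*(-10) + 126*0 = 5 + 0 = 5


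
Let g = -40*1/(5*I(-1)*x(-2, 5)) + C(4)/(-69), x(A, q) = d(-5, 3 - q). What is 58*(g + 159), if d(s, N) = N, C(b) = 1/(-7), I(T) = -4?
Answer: 4426270/483 ≈ 9164.1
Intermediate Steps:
C(b) = -1/7
x(A, q) = 3 - q
g = -482/483 (g = -40*(-1/(20*(3 - 1*5))) - 1/7/(-69) = -40*(-1/(20*(3 - 5))) - 1/7*(-1/69) = -40/(-2*5*(-4)) + 1/483 = -40/((-10*(-4))) + 1/483 = -40/40 + 1/483 = -40*1/40 + 1/483 = -1 + 1/483 = -482/483 ≈ -0.99793)
58*(g + 159) = 58*(-482/483 + 159) = 58*(76315/483) = 4426270/483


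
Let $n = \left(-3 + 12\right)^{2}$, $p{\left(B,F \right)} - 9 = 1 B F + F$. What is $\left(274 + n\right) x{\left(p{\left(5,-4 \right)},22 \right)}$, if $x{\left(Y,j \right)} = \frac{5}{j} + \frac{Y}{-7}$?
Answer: $\frac{129575}{154} \approx 841.4$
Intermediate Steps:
$p{\left(B,F \right)} = 9 + F + B F$ ($p{\left(B,F \right)} = 9 + \left(1 B F + F\right) = 9 + \left(B F + F\right) = 9 + \left(F + B F\right) = 9 + F + B F$)
$n = 81$ ($n = 9^{2} = 81$)
$x{\left(Y,j \right)} = \frac{5}{j} - \frac{Y}{7}$ ($x{\left(Y,j \right)} = \frac{5}{j} + Y \left(- \frac{1}{7}\right) = \frac{5}{j} - \frac{Y}{7}$)
$\left(274 + n\right) x{\left(p{\left(5,-4 \right)},22 \right)} = \left(274 + 81\right) \left(\frac{5}{22} - \frac{9 - 4 + 5 \left(-4\right)}{7}\right) = 355 \left(5 \cdot \frac{1}{22} - \frac{9 - 4 - 20}{7}\right) = 355 \left(\frac{5}{22} - - \frac{15}{7}\right) = 355 \left(\frac{5}{22} + \frac{15}{7}\right) = 355 \cdot \frac{365}{154} = \frac{129575}{154}$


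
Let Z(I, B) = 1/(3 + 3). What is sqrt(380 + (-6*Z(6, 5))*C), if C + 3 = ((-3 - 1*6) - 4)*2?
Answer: sqrt(409) ≈ 20.224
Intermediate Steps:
Z(I, B) = 1/6
C = -29 (C = -3 + ((-3 - 1*6) - 4)*2 = -3 + ((-3 - 6) - 4)*2 = -3 + (-9 - 4)*2 = -3 - 13*2 = -3 - 26 = -29)
sqrt(380 + (-6*Z(6, 5))*C) = sqrt(380 - 6*1/6*(-29)) = sqrt(380 - 1*(-29)) = sqrt(380 + 29) = sqrt(409)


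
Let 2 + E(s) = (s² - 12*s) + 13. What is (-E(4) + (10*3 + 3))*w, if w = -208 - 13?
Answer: -11934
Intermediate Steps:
w = -221
E(s) = 11 + s² - 12*s (E(s) = -2 + ((s² - 12*s) + 13) = -2 + (13 + s² - 12*s) = 11 + s² - 12*s)
(-E(4) + (10*3 + 3))*w = (-(11 + 4² - 12*4) + (10*3 + 3))*(-221) = (-(11 + 16 - 48) + (30 + 3))*(-221) = (-1*(-21) + 33)*(-221) = (21 + 33)*(-221) = 54*(-221) = -11934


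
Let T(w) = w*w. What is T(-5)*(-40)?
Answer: -1000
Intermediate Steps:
T(w) = w²
T(-5)*(-40) = (-5)²*(-40) = 25*(-40) = -1000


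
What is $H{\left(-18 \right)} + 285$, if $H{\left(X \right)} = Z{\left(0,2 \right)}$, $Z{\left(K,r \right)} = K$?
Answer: $285$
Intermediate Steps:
$H{\left(X \right)} = 0$
$H{\left(-18 \right)} + 285 = 0 + 285 = 285$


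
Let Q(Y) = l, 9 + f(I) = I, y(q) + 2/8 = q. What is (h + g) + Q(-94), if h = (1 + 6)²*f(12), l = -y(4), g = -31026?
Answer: -123531/4 ≈ -30883.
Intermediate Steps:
y(q) = -¼ + q
f(I) = -9 + I
l = -15/4 (l = -(-¼ + 4) = -1*15/4 = -15/4 ≈ -3.7500)
Q(Y) = -15/4
h = 147 (h = (1 + 6)²*(-9 + 12) = 7²*3 = 49*3 = 147)
(h + g) + Q(-94) = (147 - 31026) - 15/4 = -30879 - 15/4 = -123531/4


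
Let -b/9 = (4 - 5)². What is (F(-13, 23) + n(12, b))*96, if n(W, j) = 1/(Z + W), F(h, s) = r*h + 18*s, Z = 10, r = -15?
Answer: 643152/11 ≈ 58468.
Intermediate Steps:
F(h, s) = -15*h + 18*s
b = -9 (b = -9*(4 - 5)² = -9*(-1)² = -9*1 = -9)
n(W, j) = 1/(10 + W)
(F(-13, 23) + n(12, b))*96 = ((-15*(-13) + 18*23) + 1/(10 + 12))*96 = ((195 + 414) + 1/22)*96 = (609 + 1/22)*96 = (13399/22)*96 = 643152/11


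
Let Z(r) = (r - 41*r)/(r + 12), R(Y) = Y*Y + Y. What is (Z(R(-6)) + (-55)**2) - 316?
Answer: 18763/7 ≈ 2680.4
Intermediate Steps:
R(Y) = Y + Y**2 (R(Y) = Y**2 + Y = Y + Y**2)
Z(r) = -40*r/(12 + r) (Z(r) = (-40*r)/(12 + r) = -40*r/(12 + r))
(Z(R(-6)) + (-55)**2) - 316 = (-40*(-6*(1 - 6))/(12 - 6*(1 - 6)) + (-55)**2) - 316 = (-40*(-6*(-5))/(12 - 6*(-5)) + 3025) - 316 = (-40*30/(12 + 30) + 3025) - 316 = (-40*30/42 + 3025) - 316 = (-40*30*1/42 + 3025) - 316 = (-200/7 + 3025) - 316 = 20975/7 - 316 = 18763/7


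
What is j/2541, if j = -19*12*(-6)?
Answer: 456/847 ≈ 0.53837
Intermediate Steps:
j = 1368 (j = -228*(-6) = 1368)
j/2541 = 1368/2541 = 1368*(1/2541) = 456/847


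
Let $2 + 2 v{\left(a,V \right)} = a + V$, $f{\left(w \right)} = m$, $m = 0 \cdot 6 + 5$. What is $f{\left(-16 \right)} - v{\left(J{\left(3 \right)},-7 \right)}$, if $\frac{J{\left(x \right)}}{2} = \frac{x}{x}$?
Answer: $\frac{17}{2} \approx 8.5$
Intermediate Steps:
$J{\left(x \right)} = 2$ ($J{\left(x \right)} = 2 \frac{x}{x} = 2 \cdot 1 = 2$)
$m = 5$ ($m = 0 + 5 = 5$)
$f{\left(w \right)} = 5$
$v{\left(a,V \right)} = -1 + \frac{V}{2} + \frac{a}{2}$ ($v{\left(a,V \right)} = -1 + \frac{a + V}{2} = -1 + \frac{V + a}{2} = -1 + \left(\frac{V}{2} + \frac{a}{2}\right) = -1 + \frac{V}{2} + \frac{a}{2}$)
$f{\left(-16 \right)} - v{\left(J{\left(3 \right)},-7 \right)} = 5 - \left(-1 + \frac{1}{2} \left(-7\right) + \frac{1}{2} \cdot 2\right) = 5 - \left(-1 - \frac{7}{2} + 1\right) = 5 - - \frac{7}{2} = 5 + \frac{7}{2} = \frac{17}{2}$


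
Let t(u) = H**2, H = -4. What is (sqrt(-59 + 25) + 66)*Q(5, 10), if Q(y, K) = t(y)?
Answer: 1056 + 16*I*sqrt(34) ≈ 1056.0 + 93.295*I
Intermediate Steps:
t(u) = 16 (t(u) = (-4)**2 = 16)
Q(y, K) = 16
(sqrt(-59 + 25) + 66)*Q(5, 10) = (sqrt(-59 + 25) + 66)*16 = (sqrt(-34) + 66)*16 = (I*sqrt(34) + 66)*16 = (66 + I*sqrt(34))*16 = 1056 + 16*I*sqrt(34)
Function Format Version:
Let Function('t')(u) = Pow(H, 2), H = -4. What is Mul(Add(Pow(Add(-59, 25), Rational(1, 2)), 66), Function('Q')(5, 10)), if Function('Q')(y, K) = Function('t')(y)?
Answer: Add(1056, Mul(16, I, Pow(34, Rational(1, 2)))) ≈ Add(1056.0, Mul(93.295, I))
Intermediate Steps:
Function('t')(u) = 16 (Function('t')(u) = Pow(-4, 2) = 16)
Function('Q')(y, K) = 16
Mul(Add(Pow(Add(-59, 25), Rational(1, 2)), 66), Function('Q')(5, 10)) = Mul(Add(Pow(Add(-59, 25), Rational(1, 2)), 66), 16) = Mul(Add(Pow(-34, Rational(1, 2)), 66), 16) = Mul(Add(Mul(I, Pow(34, Rational(1, 2))), 66), 16) = Mul(Add(66, Mul(I, Pow(34, Rational(1, 2)))), 16) = Add(1056, Mul(16, I, Pow(34, Rational(1, 2))))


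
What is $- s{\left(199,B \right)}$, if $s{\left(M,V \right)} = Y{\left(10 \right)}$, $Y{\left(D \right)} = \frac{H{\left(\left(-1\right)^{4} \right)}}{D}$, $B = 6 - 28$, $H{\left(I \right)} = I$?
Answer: $- \frac{1}{10} \approx -0.1$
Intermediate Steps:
$B = -22$ ($B = 6 - 28 = -22$)
$Y{\left(D \right)} = \frac{1}{D}$ ($Y{\left(D \right)} = \frac{\left(-1\right)^{4}}{D} = 1 \frac{1}{D} = \frac{1}{D}$)
$s{\left(M,V \right)} = \frac{1}{10}$
$- s{\left(199,B \right)} = \left(-1\right) \frac{1}{10} = - \frac{1}{10}$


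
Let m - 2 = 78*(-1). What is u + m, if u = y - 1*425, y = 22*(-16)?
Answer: -853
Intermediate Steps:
y = -352
u = -777 (u = -352 - 1*425 = -352 - 425 = -777)
m = -76 (m = 2 + 78*(-1) = 2 - 78 = -76)
u + m = -777 - 76 = -853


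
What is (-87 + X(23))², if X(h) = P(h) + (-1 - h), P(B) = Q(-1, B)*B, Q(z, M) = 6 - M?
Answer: 252004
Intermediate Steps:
P(B) = B*(6 - B) (P(B) = (6 - B)*B = B*(6 - B))
X(h) = -1 - h + h*(6 - h) (X(h) = h*(6 - h) + (-1 - h) = -1 - h + h*(6 - h))
(-87 + X(23))² = (-87 + (-1 - 1*23² + 5*23))² = (-87 + (-1 - 1*529 + 115))² = (-87 + (-1 - 529 + 115))² = (-87 - 415)² = (-502)² = 252004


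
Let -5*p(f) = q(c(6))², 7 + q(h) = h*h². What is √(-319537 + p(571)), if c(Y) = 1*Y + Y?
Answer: 3*I*√2533070/5 ≈ 954.94*I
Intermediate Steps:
c(Y) = 2*Y (c(Y) = Y + Y = 2*Y)
q(h) = -7 + h³ (q(h) = -7 + h*h² = -7 + h³)
p(f) = -2961841/5 (p(f) = -(-7 + (2*6)³)²/5 = -(-7 + 12³)²/5 = -(-7 + 1728)²/5 = -⅕*1721² = -⅕*2961841 = -2961841/5)
√(-319537 + p(571)) = √(-319537 - 2961841/5) = √(-4559526/5) = 3*I*√2533070/5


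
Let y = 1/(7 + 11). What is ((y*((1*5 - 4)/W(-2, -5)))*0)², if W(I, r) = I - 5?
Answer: 0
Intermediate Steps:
W(I, r) = -5 + I
y = 1/18 ≈ 0.055556
((y*((1*5 - 4)/W(-2, -5)))*0)² = ((((1*5 - 4)/(-5 - 2))/18)*0)² = ((((5 - 4)/(-7))/18)*0)² = (((1*(-⅐))/18)*0)² = (((1/18)*(-⅐))*0)² = (-1/126*0)² = 0² = 0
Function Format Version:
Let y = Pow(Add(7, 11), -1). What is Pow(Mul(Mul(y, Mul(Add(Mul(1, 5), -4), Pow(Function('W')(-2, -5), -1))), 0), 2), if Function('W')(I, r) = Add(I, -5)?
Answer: 0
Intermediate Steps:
Function('W')(I, r) = Add(-5, I)
y = Rational(1, 18) (y = Pow(18, -1) = Rational(1, 18) ≈ 0.055556)
Pow(Mul(Mul(y, Mul(Add(Mul(1, 5), -4), Pow(Function('W')(-2, -5), -1))), 0), 2) = Pow(Mul(Mul(Rational(1, 18), Mul(Add(Mul(1, 5), -4), Pow(Add(-5, -2), -1))), 0), 2) = Pow(Mul(Mul(Rational(1, 18), Mul(Add(5, -4), Pow(-7, -1))), 0), 2) = Pow(Mul(Mul(Rational(1, 18), Mul(1, Rational(-1, 7))), 0), 2) = Pow(Mul(Mul(Rational(1, 18), Rational(-1, 7)), 0), 2) = Pow(Mul(Rational(-1, 126), 0), 2) = Pow(0, 2) = 0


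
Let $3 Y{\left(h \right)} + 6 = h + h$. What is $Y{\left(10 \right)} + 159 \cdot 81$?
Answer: $\frac{38651}{3} \approx 12884.0$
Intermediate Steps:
$Y{\left(h \right)} = -2 + \frac{2 h}{3}$ ($Y{\left(h \right)} = -2 + \frac{h + h}{3} = -2 + \frac{2 h}{3}$)
$Y{\left(10 \right)} + 159 \cdot 81 = \left(-2 + \frac{2}{3} \cdot 10\right) + 159 \cdot 81 = \left(-2 + \frac{20}{3}\right) + 12879 = \frac{14}{3} + 12879 = \frac{38651}{3}$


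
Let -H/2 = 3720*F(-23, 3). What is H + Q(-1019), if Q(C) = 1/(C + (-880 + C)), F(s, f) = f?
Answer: -65129761/2918 ≈ -22320.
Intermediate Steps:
Q(C) = 1/(-880 + 2*C)
H = -22320 (H = -7440*3 = -2*11160 = -22320)
H + Q(-1019) = -22320 + 1/(2*(-440 - 1019)) = -22320 + (½)/(-1459) = -22320 + (½)*(-1/1459) = -22320 - 1/2918 = -65129761/2918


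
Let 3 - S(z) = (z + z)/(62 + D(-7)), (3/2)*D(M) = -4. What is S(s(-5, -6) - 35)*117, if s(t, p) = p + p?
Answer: 47736/89 ≈ 536.36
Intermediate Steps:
s(t, p) = 2*p
D(M) = -8/3 (D(M) = (2/3)*(-4) = -8/3)
S(z) = 3 - 3*z/89 (S(z) = 3 - (z + z)/(62 - 8/3) = 3 - 2*z/178/3 = 3 - 2*z*3/178 = 3 - 3*z/89)
S(s(-5, -6) - 35)*117 = (3 - 3*(2*(-6) - 35)/89)*117 = (3 - 3*(-12 - 35)/89)*117 = (3 - 3/89*(-47))*117 = (3 + 141/89)*117 = (408/89)*117 = 47736/89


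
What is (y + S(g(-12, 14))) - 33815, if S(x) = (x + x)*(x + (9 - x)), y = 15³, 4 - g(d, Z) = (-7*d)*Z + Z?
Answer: -51788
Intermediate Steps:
g(d, Z) = 4 - Z + 7*Z*d (g(d, Z) = 4 - ((-7*d)*Z + Z) = 4 - (-7*Z*d + Z) = 4 - (Z - 7*Z*d) = 4 + (-Z + 7*Z*d) = 4 - Z + 7*Z*d)
y = 3375
S(x) = 18*x (S(x) = (2*x)*9 = 18*x)
(y + S(g(-12, 14))) - 33815 = (3375 + 18*(4 - 1*14 + 7*14*(-12))) - 33815 = (3375 + 18*(4 - 14 - 1176)) - 33815 = (3375 + 18*(-1186)) - 33815 = (3375 - 21348) - 33815 = -17973 - 33815 = -51788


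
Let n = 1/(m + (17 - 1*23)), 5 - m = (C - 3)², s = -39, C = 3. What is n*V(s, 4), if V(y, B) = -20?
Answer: 20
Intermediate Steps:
m = 5 (m = 5 - (3 - 3)² = 5 - 1*0² = 5 - 1*0 = 5 + 0 = 5)
n = -1 (n = 1/(5 + (17 - 1*23)) = 1/(5 + (17 - 23)) = 1/(5 - 6) = 1/(-1) = -1)
n*V(s, 4) = -1*(-20) = 20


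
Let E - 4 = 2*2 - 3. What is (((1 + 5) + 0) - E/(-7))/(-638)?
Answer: -47/4466 ≈ -0.010524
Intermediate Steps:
E = 5 (E = 4 + (2*2 - 3) = 4 + (4 - 3) = 4 + 1 = 5)
(((1 + 5) + 0) - E/(-7))/(-638) = (((1 + 5) + 0) - 5/(-7))/(-638) = ((6 + 0) - 5*(-1)/7)*(-1/638) = (6 - 1*(-5/7))*(-1/638) = (6 + 5/7)*(-1/638) = (47/7)*(-1/638) = -47/4466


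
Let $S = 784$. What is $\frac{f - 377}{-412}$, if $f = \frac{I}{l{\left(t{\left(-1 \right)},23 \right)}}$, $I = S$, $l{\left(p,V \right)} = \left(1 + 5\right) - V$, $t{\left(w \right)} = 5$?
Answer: $\frac{7193}{7004} \approx 1.027$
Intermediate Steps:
$l{\left(p,V \right)} = 6 - V$
$I = 784$
$f = - \frac{784}{17}$ ($f = \frac{784}{6 - 23} = \frac{784}{-17} = 784 \left(- \frac{1}{17}\right) = - \frac{784}{17} \approx -46.118$)
$\frac{f - 377}{-412} = \frac{- \frac{784}{17} - 377}{-412} = \left(- \frac{784}{17} - 377\right) \left(- \frac{1}{412}\right) = \left(- \frac{7193}{17}\right) \left(- \frac{1}{412}\right) = \frac{7193}{7004}$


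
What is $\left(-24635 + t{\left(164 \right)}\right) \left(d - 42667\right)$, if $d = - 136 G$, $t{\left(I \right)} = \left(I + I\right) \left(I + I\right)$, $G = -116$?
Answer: $-2230581559$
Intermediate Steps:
$t{\left(I \right)} = 4 I^{2}$ ($t{\left(I \right)} = 2 I 2 I = 4 I^{2}$)
$d = 15776$ ($d = \left(-136\right) \left(-116\right) = 15776$)
$\left(-24635 + t{\left(164 \right)}\right) \left(d - 42667\right) = \left(-24635 + 4 \cdot 164^{2}\right) \left(15776 - 42667\right) = \left(-24635 + 4 \cdot 26896\right) \left(-26891\right) = \left(-24635 + 107584\right) \left(-26891\right) = 82949 \left(-26891\right) = -2230581559$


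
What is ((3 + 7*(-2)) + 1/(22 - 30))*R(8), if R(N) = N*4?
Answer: -356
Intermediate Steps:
R(N) = 4*N
((3 + 7*(-2)) + 1/(22 - 30))*R(8) = ((3 + 7*(-2)) + 1/(22 - 30))*(4*8) = ((3 - 14) + 1/(-8))*32 = (-11 - 1/8)*32 = -89/8*32 = -356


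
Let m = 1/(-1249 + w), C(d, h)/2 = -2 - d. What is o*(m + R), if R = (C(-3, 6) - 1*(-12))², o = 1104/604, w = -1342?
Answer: 140162460/391241 ≈ 358.25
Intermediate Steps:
C(d, h) = -4 - 2*d (C(d, h) = 2*(-2 - d) = -4 - 2*d)
m = -1/2591 (m = 1/(-1249 - 1342) = 1/(-2591) = -1/2591 ≈ -0.00038595)
o = 276/151 (o = 1104*(1/604) = 276/151 ≈ 1.8278)
R = 196 (R = ((-4 - 2*(-3)) - 1*(-12))² = ((-4 + 6) + 12)² = (2 + 12)² = 14² = 196)
o*(m + R) = 276*(-1/2591 + 196)/151 = (276/151)*(507835/2591) = 140162460/391241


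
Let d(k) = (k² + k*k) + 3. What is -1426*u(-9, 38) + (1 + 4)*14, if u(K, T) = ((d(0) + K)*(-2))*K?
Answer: 154078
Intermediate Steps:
d(k) = 3 + 2*k² (d(k) = (k² + k²) + 3 = 2*k² + 3 = 3 + 2*k²)
u(K, T) = K*(-6 - 2*K) (u(K, T) = (((3 + 2*0²) + K)*(-2))*K = (((3 + 2*0) + K)*(-2))*K = (((3 + 0) + K)*(-2))*K = ((3 + K)*(-2))*K = (-6 - 2*K)*K = K*(-6 - 2*K))
-1426*u(-9, 38) + (1 + 4)*14 = -(-2852)*(-9)*(3 - 9) + (1 + 4)*14 = -(-2852)*(-9)*(-6) + 5*14 = -1426*(-108) + 70 = 154008 + 70 = 154078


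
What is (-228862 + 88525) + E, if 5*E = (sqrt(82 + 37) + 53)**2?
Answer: -698757/5 + 106*sqrt(119)/5 ≈ -1.3952e+5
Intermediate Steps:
E = (53 + sqrt(119))**2/5 (E = (sqrt(82 + 37) + 53)**2/5 = (sqrt(119) + 53)**2/5 = (53 + sqrt(119))**2/5 ≈ 816.86)
(-228862 + 88525) + E = (-228862 + 88525) + (53 + sqrt(119))**2/5 = -140337 + (53 + sqrt(119))**2/5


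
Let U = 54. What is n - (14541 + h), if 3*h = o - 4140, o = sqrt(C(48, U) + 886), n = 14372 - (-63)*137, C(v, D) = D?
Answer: 9842 - 2*sqrt(235)/3 ≈ 9831.8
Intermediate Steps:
n = 23003 (n = 14372 - 1*(-8631) = 14372 + 8631 = 23003)
o = 2*sqrt(235) (o = sqrt(54 + 886) = sqrt(940) = 2*sqrt(235) ≈ 30.659)
h = -1380 + 2*sqrt(235)/3 (h = (2*sqrt(235) - 4140)/3 = (-4140 + 2*sqrt(235))/3 = -1380 + 2*sqrt(235)/3 ≈ -1369.8)
n - (14541 + h) = 23003 - (14541 + (-1380 + 2*sqrt(235)/3)) = 23003 - (13161 + 2*sqrt(235)/3) = 23003 + (-13161 - 2*sqrt(235)/3) = 9842 - 2*sqrt(235)/3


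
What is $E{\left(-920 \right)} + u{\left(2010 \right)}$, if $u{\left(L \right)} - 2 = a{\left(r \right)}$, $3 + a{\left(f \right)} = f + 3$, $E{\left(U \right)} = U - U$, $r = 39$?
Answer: $41$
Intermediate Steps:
$E{\left(U \right)} = 0$
$a{\left(f \right)} = f$ ($a{\left(f \right)} = -3 + \left(f + 3\right) = -3 + \left(3 + f\right) = f$)
$u{\left(L \right)} = 41$ ($u{\left(L \right)} = 2 + 39 = 41$)
$E{\left(-920 \right)} + u{\left(2010 \right)} = 0 + 41 = 41$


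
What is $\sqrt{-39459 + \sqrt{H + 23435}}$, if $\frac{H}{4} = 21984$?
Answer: $\sqrt{-39459 + 13 \sqrt{659}} \approx 197.8 i$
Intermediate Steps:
$H = 87936$ ($H = 4 \cdot 21984 = 87936$)
$\sqrt{-39459 + \sqrt{H + 23435}} = \sqrt{-39459 + \sqrt{87936 + 23435}} = \sqrt{-39459 + \sqrt{111371}} = \sqrt{-39459 + 13 \sqrt{659}}$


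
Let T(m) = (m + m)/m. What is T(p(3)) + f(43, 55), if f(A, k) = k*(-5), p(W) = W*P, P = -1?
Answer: -273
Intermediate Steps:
p(W) = -W (p(W) = W*(-1) = -W)
f(A, k) = -5*k
T(m) = 2 (T(m) = (2*m)/m = 2)
T(p(3)) + f(43, 55) = 2 - 5*55 = 2 - 275 = -273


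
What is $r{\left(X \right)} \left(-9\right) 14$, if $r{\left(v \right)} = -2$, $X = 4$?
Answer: $252$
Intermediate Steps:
$r{\left(X \right)} \left(-9\right) 14 = \left(-2\right) \left(-9\right) 14 = 18 \cdot 14 = 252$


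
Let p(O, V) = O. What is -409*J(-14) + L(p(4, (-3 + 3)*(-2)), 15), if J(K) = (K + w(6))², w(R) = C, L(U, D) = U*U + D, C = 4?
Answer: -40869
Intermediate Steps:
L(U, D) = D + U² (L(U, D) = U² + D = D + U²)
w(R) = 4
J(K) = (4 + K)² (J(K) = (K + 4)² = (4 + K)²)
-409*J(-14) + L(p(4, (-3 + 3)*(-2)), 15) = -409*(4 - 14)² + (15 + 4²) = -409*(-10)² + (15 + 16) = -409*100 + 31 = -40900 + 31 = -40869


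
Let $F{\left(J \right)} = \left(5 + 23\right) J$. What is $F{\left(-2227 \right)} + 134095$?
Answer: $71739$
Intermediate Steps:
$F{\left(J \right)} = 28 J$
$F{\left(-2227 \right)} + 134095 = 28 \left(-2227\right) + 134095 = -62356 + 134095 = 71739$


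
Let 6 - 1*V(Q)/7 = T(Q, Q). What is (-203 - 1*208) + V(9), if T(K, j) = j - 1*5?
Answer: -397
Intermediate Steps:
T(K, j) = -5 + j (T(K, j) = j - 5 = -5 + j)
V(Q) = 77 - 7*Q (V(Q) = 42 - 7*(-5 + Q) = 42 + (35 - 7*Q) = 77 - 7*Q)
(-203 - 1*208) + V(9) = (-203 - 1*208) + (77 - 7*9) = (-203 - 208) + (77 - 63) = -411 + 14 = -397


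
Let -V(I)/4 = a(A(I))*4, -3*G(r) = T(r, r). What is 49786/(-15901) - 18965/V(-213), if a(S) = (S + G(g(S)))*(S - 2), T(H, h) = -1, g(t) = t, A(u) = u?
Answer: -21672328505/6979648544 ≈ -3.1051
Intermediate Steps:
G(r) = 1/3 (G(r) = -1/3*(-1) = 1/3)
a(S) = (-2 + S)*(1/3 + S) (a(S) = (S + 1/3)*(S - 2) = (1/3 + S)*(-2 + S) = (-2 + S)*(1/3 + S))
V(I) = 32/3 - 16*I**2 + 80*I/3 (V(I) = -4*(-2/3 + I**2 - 5*I/3)*4 = -4*(-8/3 + 4*I**2 - 20*I/3) = 32/3 - 16*I**2 + 80*I/3)
49786/(-15901) - 18965/V(-213) = 49786/(-15901) - 18965/(32/3 - 16*(-213)**2 + (80/3)*(-213)) = 49786*(-1/15901) - 18965/(32/3 - 16*45369 - 5680) = -49786/15901 - 18965/(32/3 - 725904 - 5680) = -49786/15901 - 18965/(-2194720/3) = -49786/15901 - 18965*(-3/2194720) = -49786/15901 + 11379/438944 = -21672328505/6979648544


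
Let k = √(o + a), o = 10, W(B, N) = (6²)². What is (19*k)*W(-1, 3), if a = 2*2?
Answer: 24624*√14 ≈ 92135.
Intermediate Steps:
a = 4
W(B, N) = 1296 (W(B, N) = 36² = 1296)
k = √14 (k = √(10 + 4) = √14 ≈ 3.7417)
(19*k)*W(-1, 3) = (19*√14)*1296 = 24624*√14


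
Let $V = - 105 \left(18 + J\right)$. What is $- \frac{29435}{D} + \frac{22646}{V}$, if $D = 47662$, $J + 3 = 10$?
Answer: $- \frac{1156620527}{125112750} \approx -9.2446$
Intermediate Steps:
$J = 7$ ($J = -3 + 10 = 7$)
$V = -2625$ ($V = - 105 \left(18 + 7\right) = \left(-105\right) 25 = -2625$)
$- \frac{29435}{D} + \frac{22646}{V} = - \frac{29435}{47662} + \frac{22646}{-2625} = \left(-29435\right) \frac{1}{47662} + 22646 \left(- \frac{1}{2625}\right) = - \frac{29435}{47662} - \frac{22646}{2625} = - \frac{1156620527}{125112750}$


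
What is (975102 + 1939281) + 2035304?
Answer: 4949687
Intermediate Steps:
(975102 + 1939281) + 2035304 = 2914383 + 2035304 = 4949687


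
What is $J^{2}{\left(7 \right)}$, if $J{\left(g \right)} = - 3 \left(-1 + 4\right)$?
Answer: $81$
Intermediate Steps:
$J{\left(g \right)} = -9$ ($J{\left(g \right)} = \left(-3\right) 3 = -9$)
$J^{2}{\left(7 \right)} = \left(-9\right)^{2} = 81$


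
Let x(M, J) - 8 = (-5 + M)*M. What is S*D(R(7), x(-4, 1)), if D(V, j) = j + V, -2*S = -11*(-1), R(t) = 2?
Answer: -253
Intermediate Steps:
x(M, J) = 8 + M*(-5 + M) (x(M, J) = 8 + (-5 + M)*M = 8 + M*(-5 + M))
S = -11/2 (S = -(-11)*(-1)/2 = -½*11 = -11/2 ≈ -5.5000)
D(V, j) = V + j
S*D(R(7), x(-4, 1)) = -11*(2 + (8 + (-4)² - 5*(-4)))/2 = -11*(2 + (8 + 16 + 20))/2 = -11*(2 + 44)/2 = -11/2*46 = -253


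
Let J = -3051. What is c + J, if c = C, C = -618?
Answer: -3669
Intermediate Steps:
c = -618
c + J = -618 - 3051 = -3669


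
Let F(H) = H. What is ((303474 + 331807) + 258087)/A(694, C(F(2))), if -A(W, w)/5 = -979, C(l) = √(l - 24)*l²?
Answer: 893368/4895 ≈ 182.51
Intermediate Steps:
C(l) = l²*√(-24 + l) (C(l) = √(-24 + l)*l² = l²*√(-24 + l))
A(W, w) = 4895 (A(W, w) = -5*(-979) = 4895)
((303474 + 331807) + 258087)/A(694, C(F(2))) = ((303474 + 331807) + 258087)/4895 = (635281 + 258087)*(1/4895) = 893368*(1/4895) = 893368/4895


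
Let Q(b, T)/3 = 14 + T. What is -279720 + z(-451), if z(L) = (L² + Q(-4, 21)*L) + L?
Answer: -124125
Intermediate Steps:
Q(b, T) = 42 + 3*T (Q(b, T) = 3*(14 + T) = 42 + 3*T)
z(L) = L² + 106*L (z(L) = (L² + (42 + 3*21)*L) + L = (L² + (42 + 63)*L) + L = (L² + 105*L) + L = L² + 106*L)
-279720 + z(-451) = -279720 - 451*(106 - 451) = -279720 - 451*(-345) = -279720 + 155595 = -124125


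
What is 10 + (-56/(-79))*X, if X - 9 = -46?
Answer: -1282/79 ≈ -16.228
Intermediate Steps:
X = -37 (X = 9 - 46 = -37)
10 + (-56/(-79))*X = 10 - 56/(-79)*(-37) = 10 - 56*(-1/79)*(-37) = 10 + (56/79)*(-37) = 10 - 2072/79 = -1282/79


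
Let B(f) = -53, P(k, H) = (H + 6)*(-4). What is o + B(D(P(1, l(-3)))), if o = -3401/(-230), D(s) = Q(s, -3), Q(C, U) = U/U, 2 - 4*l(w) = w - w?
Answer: -8789/230 ≈ -38.213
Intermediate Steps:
l(w) = ½ (l(w) = ½ - (w - w)/4 = ½ - ¼*0 = ½ + 0 = ½)
P(k, H) = -24 - 4*H (P(k, H) = (6 + H)*(-4) = -24 - 4*H)
Q(C, U) = 1
D(s) = 1
o = 3401/230 (o = -3401*(-1/230) = 3401/230 ≈ 14.787)
o + B(D(P(1, l(-3)))) = 3401/230 - 53 = -8789/230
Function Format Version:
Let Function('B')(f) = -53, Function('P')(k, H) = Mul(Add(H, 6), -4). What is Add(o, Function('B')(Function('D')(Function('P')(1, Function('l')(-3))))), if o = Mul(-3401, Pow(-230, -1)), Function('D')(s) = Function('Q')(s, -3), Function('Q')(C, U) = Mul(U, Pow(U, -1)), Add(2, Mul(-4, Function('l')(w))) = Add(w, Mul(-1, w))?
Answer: Rational(-8789, 230) ≈ -38.213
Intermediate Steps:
Function('l')(w) = Rational(1, 2) (Function('l')(w) = Add(Rational(1, 2), Mul(Rational(-1, 4), Add(w, Mul(-1, w)))) = Add(Rational(1, 2), Mul(Rational(-1, 4), 0)) = Add(Rational(1, 2), 0) = Rational(1, 2))
Function('P')(k, H) = Add(-24, Mul(-4, H)) (Function('P')(k, H) = Mul(Add(6, H), -4) = Add(-24, Mul(-4, H)))
Function('Q')(C, U) = 1
Function('D')(s) = 1
o = Rational(3401, 230) (o = Mul(-3401, Rational(-1, 230)) = Rational(3401, 230) ≈ 14.787)
Add(o, Function('B')(Function('D')(Function('P')(1, Function('l')(-3))))) = Add(Rational(3401, 230), -53) = Rational(-8789, 230)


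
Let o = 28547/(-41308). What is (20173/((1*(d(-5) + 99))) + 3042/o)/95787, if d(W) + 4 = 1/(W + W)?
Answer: -113491543954/2594975483061 ≈ -0.043735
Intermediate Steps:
d(W) = -4 + 1/(2*W) (d(W) = -4 + 1/(W + W) = -4 + 1/(2*W))
o = -28547/41308 (o = 28547*(-1/41308) = -28547/41308 ≈ -0.69108)
(20173/((1*(d(-5) + 99))) + 3042/o)/95787 = (20173/((1*((-4 + (½)/(-5)) + 99))) + 3042/(-28547/41308))/95787 = (20173/((1*((-4 + (½)*(-⅕)) + 99))) + 3042*(-41308/28547))*(1/95787) = (20173/((1*((-4 - ⅒) + 99))) - 125658936/28547)*(1/95787) = (20173/((1*(-41/10 + 99))) - 125658936/28547)*(1/95787) = (20173/((1*(949/10))) - 125658936/28547)*(1/95787) = (20173/(949/10) - 125658936/28547)*(1/95787) = (20173*(10/949) - 125658936/28547)*(1/95787) = (201730/949 - 125658936/28547)*(1/95787) = -113491543954/27091103*1/95787 = -113491543954/2594975483061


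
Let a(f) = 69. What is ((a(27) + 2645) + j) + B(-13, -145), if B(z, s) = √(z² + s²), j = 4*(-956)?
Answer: -1110 + √21194 ≈ -964.42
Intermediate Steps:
j = -3824
B(z, s) = √(s² + z²)
((a(27) + 2645) + j) + B(-13, -145) = ((69 + 2645) - 3824) + √((-145)² + (-13)²) = (2714 - 3824) + √(21025 + 169) = -1110 + √21194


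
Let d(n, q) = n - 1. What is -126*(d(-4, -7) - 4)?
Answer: 1134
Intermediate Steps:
d(n, q) = -1 + n
-126*(d(-4, -7) - 4) = -126*((-1 - 4) - 4) = -126*(-5 - 4) = -126*(-9) = 1134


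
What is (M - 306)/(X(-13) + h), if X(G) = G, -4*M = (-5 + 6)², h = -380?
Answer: 1225/1572 ≈ 0.77926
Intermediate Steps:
M = -¼ (M = -(-5 + 6)²/4 = -¼*1² = -¼*1 = -¼ ≈ -0.25000)
(M - 306)/(X(-13) + h) = (-¼ - 306)/(-13 - 380) = -1225/4/(-393) = -1225/4*(-1/393) = 1225/1572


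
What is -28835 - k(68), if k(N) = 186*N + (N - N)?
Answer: -41483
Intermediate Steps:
k(N) = 186*N (k(N) = 186*N + 0 = 186*N)
-28835 - k(68) = -28835 - 186*68 = -28835 - 1*12648 = -28835 - 12648 = -41483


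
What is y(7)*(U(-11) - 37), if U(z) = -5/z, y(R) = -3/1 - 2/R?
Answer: 9246/77 ≈ 120.08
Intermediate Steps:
y(R) = -3 - 2/R (y(R) = -3*1 - 2/R = -3 - 2/R)
y(7)*(U(-11) - 37) = (-3 - 2/7)*(-5/(-11) - 37) = (-3 - 2*⅐)*(-5*(-1/11) - 37) = (-3 - 2/7)*(5/11 - 37) = -23/7*(-402/11) = 9246/77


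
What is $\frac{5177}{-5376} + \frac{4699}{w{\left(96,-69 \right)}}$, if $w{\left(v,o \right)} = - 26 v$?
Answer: $- \frac{66291}{23296} \approx -2.8456$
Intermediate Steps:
$\frac{5177}{-5376} + \frac{4699}{w{\left(96,-69 \right)}} = \frac{5177}{-5376} + \frac{4699}{\left(-26\right) 96} = 5177 \left(- \frac{1}{5376}\right) + \frac{4699}{-2496} = - \frac{5177}{5376} + 4699 \left(- \frac{1}{2496}\right) = - \frac{5177}{5376} - \frac{4699}{2496} = - \frac{66291}{23296}$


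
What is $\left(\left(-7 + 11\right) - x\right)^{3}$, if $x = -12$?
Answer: $4096$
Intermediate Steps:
$\left(\left(-7 + 11\right) - x\right)^{3} = \left(\left(-7 + 11\right) - -12\right)^{3} = \left(4 + 12\right)^{3} = 16^{3} = 4096$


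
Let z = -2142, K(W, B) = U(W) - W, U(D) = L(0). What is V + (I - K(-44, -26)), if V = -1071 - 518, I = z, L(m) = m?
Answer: -3775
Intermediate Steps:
U(D) = 0
K(W, B) = -W (K(W, B) = 0 - W = -W)
I = -2142
V = -1589
V + (I - K(-44, -26)) = -1589 + (-2142 - (-1)*(-44)) = -1589 + (-2142 - 1*44) = -1589 + (-2142 - 44) = -1589 - 2186 = -3775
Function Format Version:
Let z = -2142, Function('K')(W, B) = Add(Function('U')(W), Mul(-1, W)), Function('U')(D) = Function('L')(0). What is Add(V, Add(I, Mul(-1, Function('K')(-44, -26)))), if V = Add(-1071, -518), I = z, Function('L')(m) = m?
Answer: -3775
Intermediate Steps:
Function('U')(D) = 0
Function('K')(W, B) = Mul(-1, W) (Function('K')(W, B) = Add(0, Mul(-1, W)) = Mul(-1, W))
I = -2142
V = -1589
Add(V, Add(I, Mul(-1, Function('K')(-44, -26)))) = Add(-1589, Add(-2142, Mul(-1, Mul(-1, -44)))) = Add(-1589, Add(-2142, Mul(-1, 44))) = Add(-1589, Add(-2142, -44)) = Add(-1589, -2186) = -3775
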